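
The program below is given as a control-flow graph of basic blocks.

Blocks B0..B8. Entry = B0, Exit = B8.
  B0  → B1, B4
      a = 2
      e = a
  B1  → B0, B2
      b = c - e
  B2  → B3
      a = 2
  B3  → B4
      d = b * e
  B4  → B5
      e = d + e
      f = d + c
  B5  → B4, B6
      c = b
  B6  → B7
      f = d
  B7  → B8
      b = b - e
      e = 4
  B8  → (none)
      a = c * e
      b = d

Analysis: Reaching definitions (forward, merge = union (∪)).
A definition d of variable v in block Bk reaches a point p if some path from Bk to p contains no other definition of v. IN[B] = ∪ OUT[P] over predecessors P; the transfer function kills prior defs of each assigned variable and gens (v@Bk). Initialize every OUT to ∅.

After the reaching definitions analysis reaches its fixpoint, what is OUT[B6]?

Answer: {a@B0, a@B2, b@B1, c@B5, d@B3, e@B4, f@B6}

Derivation:
Converged values:
  B0: | IN={a@B0, b@B1, e@B0} | OUT={a@B0, b@B1, e@B0}
  B1: | IN={a@B0, b@B1, e@B0} | OUT={a@B0, b@B1, e@B0}
  B2: | IN={a@B0, b@B1, e@B0} | OUT={a@B2, b@B1, e@B0}
  B3: | IN={a@B2, b@B1, e@B0} | OUT={a@B2, b@B1, d@B3, e@B0}
  B4: | IN={a@B0, a@B2, b@B1, c@B5, d@B3, e@B0, e@B4, f@B4} | OUT={a@B0, a@B2, b@B1, c@B5, d@B3, e@B4, f@B4}
  B5: | IN={a@B0, a@B2, b@B1, c@B5, d@B3, e@B4, f@B4} | OUT={a@B0, a@B2, b@B1, c@B5, d@B3, e@B4, f@B4}
  B6: | IN={a@B0, a@B2, b@B1, c@B5, d@B3, e@B4, f@B4} | OUT={a@B0, a@B2, b@B1, c@B5, d@B3, e@B4, f@B6}
  B7: | IN={a@B0, a@B2, b@B1, c@B5, d@B3, e@B4, f@B6} | OUT={a@B0, a@B2, b@B7, c@B5, d@B3, e@B7, f@B6}
  B8: | IN={a@B0, a@B2, b@B7, c@B5, d@B3, e@B7, f@B6} | OUT={a@B8, b@B8, c@B5, d@B3, e@B7, f@B6}

Merge at B6: IN[B6] = OUT[B5] = {a@B0, a@B2, b@B1, c@B5, d@B3, e@B4, f@B4}
Applying B6's transfer function to that IN value gives OUT[B6] (row B6 above).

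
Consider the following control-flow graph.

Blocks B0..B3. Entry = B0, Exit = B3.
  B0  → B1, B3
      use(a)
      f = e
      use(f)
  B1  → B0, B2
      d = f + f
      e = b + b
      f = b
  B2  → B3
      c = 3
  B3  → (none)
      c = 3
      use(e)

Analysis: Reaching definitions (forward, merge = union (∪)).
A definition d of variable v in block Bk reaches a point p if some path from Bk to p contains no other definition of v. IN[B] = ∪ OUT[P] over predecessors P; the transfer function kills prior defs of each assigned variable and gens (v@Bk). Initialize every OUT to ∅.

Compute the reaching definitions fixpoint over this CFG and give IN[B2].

Converged values:
  B0:  IN={d@B1, e@B1, f@B1}  OUT={d@B1, e@B1, f@B0}
  B1:  IN={d@B1, e@B1, f@B0}  OUT={d@B1, e@B1, f@B1}
  B2:  IN={d@B1, e@B1, f@B1}  OUT={c@B2, d@B1, e@B1, f@B1}
  B3:  IN={c@B2, d@B1, e@B1, f@B0, f@B1}  OUT={c@B3, d@B1, e@B1, f@B0, f@B1}

Merge at B2: IN[B2] = OUT[B1] = {d@B1, e@B1, f@B1}

Answer: {d@B1, e@B1, f@B1}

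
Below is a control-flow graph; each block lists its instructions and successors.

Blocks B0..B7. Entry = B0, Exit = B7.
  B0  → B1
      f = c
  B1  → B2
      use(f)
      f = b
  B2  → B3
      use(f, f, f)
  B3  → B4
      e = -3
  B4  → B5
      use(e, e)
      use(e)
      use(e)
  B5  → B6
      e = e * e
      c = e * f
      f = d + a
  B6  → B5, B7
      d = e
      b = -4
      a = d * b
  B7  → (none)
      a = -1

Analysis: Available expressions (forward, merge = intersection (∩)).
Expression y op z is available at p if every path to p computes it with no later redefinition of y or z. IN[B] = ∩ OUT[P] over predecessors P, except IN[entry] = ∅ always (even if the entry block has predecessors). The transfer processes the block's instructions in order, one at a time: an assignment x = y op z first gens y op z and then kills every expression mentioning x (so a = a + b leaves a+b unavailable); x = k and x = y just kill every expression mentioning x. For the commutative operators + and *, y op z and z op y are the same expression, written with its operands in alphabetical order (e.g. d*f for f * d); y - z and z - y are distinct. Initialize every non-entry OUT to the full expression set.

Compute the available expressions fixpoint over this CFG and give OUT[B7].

Answer: {b*d}

Trace:
Fixpoint table:
  B0:   IN={}   OUT={}
  B1:   IN={}   OUT={}
  B2:   IN={}   OUT={}
  B3:   IN={}   OUT={}
  B4:   IN={}   OUT={}
  B5:   IN={}   OUT={a+d}
  B6:   IN={a+d}   OUT={b*d}
  B7:   IN={b*d}   OUT={b*d}

Merge at B7: IN[B7] = OUT[B6] = {b*d}
Applying B7's transfer function to that IN value gives OUT[B7] (row B7 above).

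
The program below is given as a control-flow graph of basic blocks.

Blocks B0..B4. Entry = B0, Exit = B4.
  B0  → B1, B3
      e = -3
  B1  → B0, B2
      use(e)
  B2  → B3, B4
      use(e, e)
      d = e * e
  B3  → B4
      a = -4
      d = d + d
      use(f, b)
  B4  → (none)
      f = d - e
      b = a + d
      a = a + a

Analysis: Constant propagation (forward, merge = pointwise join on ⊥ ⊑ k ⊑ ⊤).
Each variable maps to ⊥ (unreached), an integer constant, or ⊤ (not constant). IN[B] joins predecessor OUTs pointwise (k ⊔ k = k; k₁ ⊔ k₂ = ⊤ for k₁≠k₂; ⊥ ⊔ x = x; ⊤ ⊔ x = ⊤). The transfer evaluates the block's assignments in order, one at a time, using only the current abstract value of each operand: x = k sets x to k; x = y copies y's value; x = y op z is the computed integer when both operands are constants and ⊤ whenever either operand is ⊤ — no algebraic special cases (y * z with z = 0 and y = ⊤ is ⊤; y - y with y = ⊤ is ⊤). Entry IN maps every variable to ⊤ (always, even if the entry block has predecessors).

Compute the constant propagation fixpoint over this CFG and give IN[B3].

Answer: {a: ⊤, b: ⊤, c: ⊤, d: ⊤, e: -3, f: ⊤}

Working:
Converged values:
  B0: | IN=(all ⊤) | OUT={e:-3; rest ⊤}
  B1: | IN={e:-3; rest ⊤} | OUT={e:-3; rest ⊤}
  B2: | IN={e:-3; rest ⊤} | OUT={d:9, e:-3; rest ⊤}
  B3: | IN={e:-3; rest ⊤} | OUT={a:-4, e:-3; rest ⊤}
  B4: | IN={e:-3; rest ⊤} | OUT={e:-3; rest ⊤}

Merge at B3: IN[B3] = OUT[B0] ⊔ OUT[B2] = {a: ⊤, b: ⊤, c: ⊤, d: ⊤, e: -3, f: ⊤}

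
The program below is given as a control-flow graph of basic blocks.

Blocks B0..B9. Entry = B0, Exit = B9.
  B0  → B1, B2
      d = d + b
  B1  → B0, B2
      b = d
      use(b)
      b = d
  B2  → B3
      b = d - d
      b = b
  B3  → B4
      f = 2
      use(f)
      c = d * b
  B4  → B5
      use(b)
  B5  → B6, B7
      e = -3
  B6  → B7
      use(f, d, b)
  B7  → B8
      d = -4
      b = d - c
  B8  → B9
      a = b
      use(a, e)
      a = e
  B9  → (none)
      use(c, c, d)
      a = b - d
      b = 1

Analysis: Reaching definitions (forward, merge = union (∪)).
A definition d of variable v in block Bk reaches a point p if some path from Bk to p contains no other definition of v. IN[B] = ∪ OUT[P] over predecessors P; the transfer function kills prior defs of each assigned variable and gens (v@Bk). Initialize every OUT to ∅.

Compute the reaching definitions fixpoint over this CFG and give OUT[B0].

Per-block solution:
  B0:   IN={b@B1, d@B0}   OUT={b@B1, d@B0}
  B1:   IN={b@B1, d@B0}   OUT={b@B1, d@B0}
  B2:   IN={b@B1, d@B0}   OUT={b@B2, d@B0}
  B3:   IN={b@B2, d@B0}   OUT={b@B2, c@B3, d@B0, f@B3}
  B4:   IN={b@B2, c@B3, d@B0, f@B3}   OUT={b@B2, c@B3, d@B0, f@B3}
  B5:   IN={b@B2, c@B3, d@B0, f@B3}   OUT={b@B2, c@B3, d@B0, e@B5, f@B3}
  B6:   IN={b@B2, c@B3, d@B0, e@B5, f@B3}   OUT={b@B2, c@B3, d@B0, e@B5, f@B3}
  B7:   IN={b@B2, c@B3, d@B0, e@B5, f@B3}   OUT={b@B7, c@B3, d@B7, e@B5, f@B3}
  B8:   IN={b@B7, c@B3, d@B7, e@B5, f@B3}   OUT={a@B8, b@B7, c@B3, d@B7, e@B5, f@B3}
  B9:   IN={a@B8, b@B7, c@B3, d@B7, e@B5, f@B3}   OUT={a@B9, b@B9, c@B3, d@B7, e@B5, f@B3}

Merge at B0 (entry node, so the boundary value {} is joined with the incoming edge(s)): IN[B0] = {} ⊔ OUT[B1] = {b@B1, d@B0}
Applying B0's transfer function to that IN value gives OUT[B0] (row B0 above).

Answer: {b@B1, d@B0}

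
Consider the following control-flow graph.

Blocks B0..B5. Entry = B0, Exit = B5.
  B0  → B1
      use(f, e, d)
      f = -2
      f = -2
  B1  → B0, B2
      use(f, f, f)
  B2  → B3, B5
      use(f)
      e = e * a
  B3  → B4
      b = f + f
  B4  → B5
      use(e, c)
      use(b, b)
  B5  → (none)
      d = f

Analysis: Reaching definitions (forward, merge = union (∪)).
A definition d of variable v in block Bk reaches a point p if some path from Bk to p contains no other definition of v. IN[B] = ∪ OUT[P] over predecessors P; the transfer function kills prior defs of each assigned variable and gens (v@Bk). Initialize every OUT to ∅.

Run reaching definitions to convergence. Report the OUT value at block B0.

Answer: {f@B0}

Trace:
Per-block solution:
  B0:   IN={f@B0}   OUT={f@B0}
  B1:   IN={f@B0}   OUT={f@B0}
  B2:   IN={f@B0}   OUT={e@B2, f@B0}
  B3:   IN={e@B2, f@B0}   OUT={b@B3, e@B2, f@B0}
  B4:   IN={b@B3, e@B2, f@B0}   OUT={b@B3, e@B2, f@B0}
  B5:   IN={b@B3, e@B2, f@B0}   OUT={b@B3, d@B5, e@B2, f@B0}

Merge at B0 (entry node, so the boundary value {} is joined with the incoming edge(s)): IN[B0] = {} ⊔ OUT[B1] = {f@B0}
Applying B0's transfer function to that IN value gives OUT[B0] (row B0 above).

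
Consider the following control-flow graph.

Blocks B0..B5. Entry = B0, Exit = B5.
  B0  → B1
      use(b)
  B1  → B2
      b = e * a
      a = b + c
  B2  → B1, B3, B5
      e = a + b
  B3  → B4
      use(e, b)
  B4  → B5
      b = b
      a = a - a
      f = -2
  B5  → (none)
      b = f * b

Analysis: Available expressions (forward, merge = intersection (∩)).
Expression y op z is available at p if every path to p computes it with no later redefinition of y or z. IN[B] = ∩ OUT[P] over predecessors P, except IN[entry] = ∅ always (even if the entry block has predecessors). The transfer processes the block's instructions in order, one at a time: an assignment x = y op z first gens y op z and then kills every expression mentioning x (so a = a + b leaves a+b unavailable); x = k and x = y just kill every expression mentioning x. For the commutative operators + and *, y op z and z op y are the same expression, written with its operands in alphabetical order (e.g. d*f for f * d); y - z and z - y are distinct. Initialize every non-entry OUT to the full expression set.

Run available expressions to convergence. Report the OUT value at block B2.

Answer: {a+b, b+c}

Derivation:
Converged values:
  B0: | IN={} | OUT={}
  B1: | IN={} | OUT={b+c}
  B2: | IN={b+c} | OUT={a+b, b+c}
  B3: | IN={a+b, b+c} | OUT={a+b, b+c}
  B4: | IN={a+b, b+c} | OUT={}
  B5: | IN={} | OUT={}

Merge at B2: IN[B2] = OUT[B1] = {b+c}
Applying B2's transfer function to that IN value gives OUT[B2] (row B2 above).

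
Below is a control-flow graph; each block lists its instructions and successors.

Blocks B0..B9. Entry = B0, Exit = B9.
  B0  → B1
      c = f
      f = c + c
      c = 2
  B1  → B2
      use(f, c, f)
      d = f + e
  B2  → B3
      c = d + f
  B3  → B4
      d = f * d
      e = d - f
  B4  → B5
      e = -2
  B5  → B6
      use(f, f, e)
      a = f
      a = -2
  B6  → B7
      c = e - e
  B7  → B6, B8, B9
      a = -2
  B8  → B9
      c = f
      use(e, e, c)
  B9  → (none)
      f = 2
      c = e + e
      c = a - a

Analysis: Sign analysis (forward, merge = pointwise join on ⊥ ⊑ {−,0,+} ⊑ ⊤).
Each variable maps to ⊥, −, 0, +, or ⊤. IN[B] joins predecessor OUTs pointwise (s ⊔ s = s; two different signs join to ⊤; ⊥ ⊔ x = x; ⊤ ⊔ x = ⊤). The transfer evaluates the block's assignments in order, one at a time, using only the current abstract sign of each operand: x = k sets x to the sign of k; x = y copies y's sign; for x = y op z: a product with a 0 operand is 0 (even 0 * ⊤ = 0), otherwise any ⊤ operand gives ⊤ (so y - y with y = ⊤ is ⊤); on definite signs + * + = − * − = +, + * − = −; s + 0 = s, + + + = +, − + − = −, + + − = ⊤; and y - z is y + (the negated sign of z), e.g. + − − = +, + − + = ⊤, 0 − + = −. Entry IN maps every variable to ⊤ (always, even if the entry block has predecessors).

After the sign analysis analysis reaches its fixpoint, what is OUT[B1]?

Answer: {a: ⊤, b: ⊤, c: +, d: ⊤, e: ⊤, f: ⊤}

Derivation:
Per-block solution:
  B0:   IN=(all ⊤)   OUT={c:+; rest ⊤}
  B1:   IN={c:+; rest ⊤}   OUT={c:+; rest ⊤}
  B2:   IN={c:+; rest ⊤}   OUT=(all ⊤)
  B3:   IN=(all ⊤)   OUT=(all ⊤)
  B4:   IN=(all ⊤)   OUT={e:-; rest ⊤}
  B5:   IN={e:-; rest ⊤}   OUT={a:-, e:-; rest ⊤}
  B6:   IN={a:-, e:-; rest ⊤}   OUT={a:-, e:-; rest ⊤}
  B7:   IN={a:-, e:-; rest ⊤}   OUT={a:-, e:-; rest ⊤}
  B8:   IN={a:-, e:-; rest ⊤}   OUT={a:-, e:-; rest ⊤}
  B9:   IN={a:-, e:-; rest ⊤}   OUT={a:-, e:-, f:+; rest ⊤}

Merge at B1: IN[B1] = OUT[B0] = {a: ⊤, b: ⊤, c: +, d: ⊤, e: ⊤, f: ⊤}
Applying B1's transfer function to that IN value gives OUT[B1] (row B1 above).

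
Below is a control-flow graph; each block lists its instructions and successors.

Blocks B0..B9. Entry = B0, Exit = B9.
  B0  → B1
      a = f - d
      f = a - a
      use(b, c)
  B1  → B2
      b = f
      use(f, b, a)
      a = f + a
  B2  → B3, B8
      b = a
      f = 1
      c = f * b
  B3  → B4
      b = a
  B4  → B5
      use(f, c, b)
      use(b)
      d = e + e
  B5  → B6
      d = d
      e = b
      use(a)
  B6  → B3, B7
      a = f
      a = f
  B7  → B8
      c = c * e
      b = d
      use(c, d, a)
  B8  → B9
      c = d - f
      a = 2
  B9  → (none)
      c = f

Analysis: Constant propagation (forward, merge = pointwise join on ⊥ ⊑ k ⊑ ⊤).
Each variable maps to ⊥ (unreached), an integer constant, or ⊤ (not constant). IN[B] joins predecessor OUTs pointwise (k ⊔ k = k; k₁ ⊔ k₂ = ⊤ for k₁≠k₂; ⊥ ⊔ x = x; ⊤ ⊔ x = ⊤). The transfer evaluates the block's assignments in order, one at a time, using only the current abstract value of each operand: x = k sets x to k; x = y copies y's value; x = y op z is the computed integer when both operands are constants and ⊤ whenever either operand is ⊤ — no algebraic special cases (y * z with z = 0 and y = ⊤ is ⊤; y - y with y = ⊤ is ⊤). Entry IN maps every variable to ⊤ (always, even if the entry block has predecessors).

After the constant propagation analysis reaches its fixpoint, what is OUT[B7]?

Answer: {a: 1, b: ⊤, c: ⊤, d: ⊤, e: ⊤, f: 1}

Working:
Fixpoint table:
  B0:  IN=(all ⊤)  OUT=(all ⊤)
  B1:  IN=(all ⊤)  OUT=(all ⊤)
  B2:  IN=(all ⊤)  OUT={f:1; rest ⊤}
  B3:  IN={f:1; rest ⊤}  OUT={f:1; rest ⊤}
  B4:  IN={f:1; rest ⊤}  OUT={f:1; rest ⊤}
  B5:  IN={f:1; rest ⊤}  OUT={f:1; rest ⊤}
  B6:  IN={f:1; rest ⊤}  OUT={a:1, f:1; rest ⊤}
  B7:  IN={a:1, f:1; rest ⊤}  OUT={a:1, f:1; rest ⊤}
  B8:  IN={f:1; rest ⊤}  OUT={a:2, f:1; rest ⊤}
  B9:  IN={a:2, f:1; rest ⊤}  OUT={a:2, c:1, f:1; rest ⊤}

Merge at B7: IN[B7] = OUT[B6] = {a: 1, b: ⊤, c: ⊤, d: ⊤, e: ⊤, f: 1}
Applying B7's transfer function to that IN value gives OUT[B7] (row B7 above).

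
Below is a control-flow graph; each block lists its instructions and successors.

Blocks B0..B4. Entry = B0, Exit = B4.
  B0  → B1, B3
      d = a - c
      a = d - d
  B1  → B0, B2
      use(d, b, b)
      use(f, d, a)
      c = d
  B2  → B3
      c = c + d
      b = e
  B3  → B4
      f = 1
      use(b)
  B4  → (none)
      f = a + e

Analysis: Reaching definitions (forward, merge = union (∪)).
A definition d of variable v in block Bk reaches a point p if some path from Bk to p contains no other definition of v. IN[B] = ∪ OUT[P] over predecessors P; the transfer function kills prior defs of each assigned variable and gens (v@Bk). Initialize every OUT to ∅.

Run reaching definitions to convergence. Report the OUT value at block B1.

Fixpoint table:
  B0: | IN={a@B0, c@B1, d@B0} | OUT={a@B0, c@B1, d@B0}
  B1: | IN={a@B0, c@B1, d@B0} | OUT={a@B0, c@B1, d@B0}
  B2: | IN={a@B0, c@B1, d@B0} | OUT={a@B0, b@B2, c@B2, d@B0}
  B3: | IN={a@B0, b@B2, c@B1, c@B2, d@B0} | OUT={a@B0, b@B2, c@B1, c@B2, d@B0, f@B3}
  B4: | IN={a@B0, b@B2, c@B1, c@B2, d@B0, f@B3} | OUT={a@B0, b@B2, c@B1, c@B2, d@B0, f@B4}

Merge at B1: IN[B1] = OUT[B0] = {a@B0, c@B1, d@B0}
Applying B1's transfer function to that IN value gives OUT[B1] (row B1 above).

Answer: {a@B0, c@B1, d@B0}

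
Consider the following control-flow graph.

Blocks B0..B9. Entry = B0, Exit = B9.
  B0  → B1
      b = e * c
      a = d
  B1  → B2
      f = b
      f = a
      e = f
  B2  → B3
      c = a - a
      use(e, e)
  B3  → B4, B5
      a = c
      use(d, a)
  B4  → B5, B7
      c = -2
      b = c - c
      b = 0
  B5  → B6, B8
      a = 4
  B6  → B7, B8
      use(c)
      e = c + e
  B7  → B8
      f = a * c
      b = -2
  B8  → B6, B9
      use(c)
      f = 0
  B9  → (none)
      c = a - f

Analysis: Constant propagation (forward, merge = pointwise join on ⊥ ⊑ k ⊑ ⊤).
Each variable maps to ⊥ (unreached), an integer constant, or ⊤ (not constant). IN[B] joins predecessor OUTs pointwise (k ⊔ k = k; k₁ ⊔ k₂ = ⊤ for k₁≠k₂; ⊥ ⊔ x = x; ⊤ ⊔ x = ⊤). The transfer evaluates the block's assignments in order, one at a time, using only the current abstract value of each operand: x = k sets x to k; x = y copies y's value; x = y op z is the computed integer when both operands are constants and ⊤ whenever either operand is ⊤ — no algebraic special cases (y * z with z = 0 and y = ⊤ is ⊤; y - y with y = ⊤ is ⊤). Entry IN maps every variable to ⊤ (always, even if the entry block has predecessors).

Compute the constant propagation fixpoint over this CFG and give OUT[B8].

Fixpoint table:
  B0:  IN=(all ⊤)  OUT=(all ⊤)
  B1:  IN=(all ⊤)  OUT=(all ⊤)
  B2:  IN=(all ⊤)  OUT=(all ⊤)
  B3:  IN=(all ⊤)  OUT=(all ⊤)
  B4:  IN=(all ⊤)  OUT={b:0, c:-2; rest ⊤}
  B5:  IN=(all ⊤)  OUT={a:4; rest ⊤}
  B6:  IN=(all ⊤)  OUT=(all ⊤)
  B7:  IN=(all ⊤)  OUT={b:-2; rest ⊤}
  B8:  IN=(all ⊤)  OUT={f:0; rest ⊤}
  B9:  IN={f:0; rest ⊤}  OUT={f:0; rest ⊤}

Merge at B8: IN[B8] = OUT[B5] ⊔ OUT[B6] ⊔ OUT[B7] = {a: ⊤, b: ⊤, c: ⊤, d: ⊤, e: ⊤, f: ⊤}
Applying B8's transfer function to that IN value gives OUT[B8] (row B8 above).

Answer: {a: ⊤, b: ⊤, c: ⊤, d: ⊤, e: ⊤, f: 0}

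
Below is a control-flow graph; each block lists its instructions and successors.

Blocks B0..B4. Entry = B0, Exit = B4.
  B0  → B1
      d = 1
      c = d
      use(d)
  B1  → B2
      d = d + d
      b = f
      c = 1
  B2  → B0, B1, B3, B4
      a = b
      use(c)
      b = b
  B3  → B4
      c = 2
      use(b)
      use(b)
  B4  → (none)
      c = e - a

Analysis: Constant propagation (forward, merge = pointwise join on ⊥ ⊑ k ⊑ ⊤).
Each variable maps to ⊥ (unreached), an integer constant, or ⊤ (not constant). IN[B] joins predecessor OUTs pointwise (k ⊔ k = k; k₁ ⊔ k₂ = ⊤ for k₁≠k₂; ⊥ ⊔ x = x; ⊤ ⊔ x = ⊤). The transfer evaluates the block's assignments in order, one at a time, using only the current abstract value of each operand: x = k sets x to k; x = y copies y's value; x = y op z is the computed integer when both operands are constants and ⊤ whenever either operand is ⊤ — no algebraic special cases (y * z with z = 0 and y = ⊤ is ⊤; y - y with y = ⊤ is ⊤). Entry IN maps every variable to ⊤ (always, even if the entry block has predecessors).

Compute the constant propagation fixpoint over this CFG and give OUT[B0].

Answer: {a: ⊤, b: ⊤, c: 1, d: 1, e: ⊤, f: ⊤}

Derivation:
Per-block solution:
  B0:   IN=(all ⊤)   OUT={c:1, d:1; rest ⊤}
  B1:   IN={c:1; rest ⊤}   OUT={c:1; rest ⊤}
  B2:   IN={c:1; rest ⊤}   OUT={c:1; rest ⊤}
  B3:   IN={c:1; rest ⊤}   OUT={c:2; rest ⊤}
  B4:   IN=(all ⊤)   OUT=(all ⊤)

Merge at B0 (entry node, so the boundary value (all ⊤) is joined with the incoming edge(s)): IN[B0] = (all ⊤) ⊔ OUT[B2] = {a: ⊤, b: ⊤, c: ⊤, d: ⊤, e: ⊤, f: ⊤}
Applying B0's transfer function to that IN value gives OUT[B0] (row B0 above).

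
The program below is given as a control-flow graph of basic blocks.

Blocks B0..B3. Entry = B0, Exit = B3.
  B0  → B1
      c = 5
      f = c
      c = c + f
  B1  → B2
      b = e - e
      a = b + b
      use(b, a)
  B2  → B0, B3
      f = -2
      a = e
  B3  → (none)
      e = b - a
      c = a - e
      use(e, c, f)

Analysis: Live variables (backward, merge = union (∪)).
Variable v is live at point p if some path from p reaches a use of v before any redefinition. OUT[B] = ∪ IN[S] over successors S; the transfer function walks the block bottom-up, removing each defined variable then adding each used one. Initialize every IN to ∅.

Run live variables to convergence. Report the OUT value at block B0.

Converged values:
  B0:  IN={e}  OUT={e}
  B1:  IN={e}  OUT={b, e}
  B2:  IN={b, e}  OUT={a, b, e, f}
  B3:  IN={a, b, f}  OUT={}

Merge at B0: OUT[B0] = IN[B1] = {e}

Answer: {e}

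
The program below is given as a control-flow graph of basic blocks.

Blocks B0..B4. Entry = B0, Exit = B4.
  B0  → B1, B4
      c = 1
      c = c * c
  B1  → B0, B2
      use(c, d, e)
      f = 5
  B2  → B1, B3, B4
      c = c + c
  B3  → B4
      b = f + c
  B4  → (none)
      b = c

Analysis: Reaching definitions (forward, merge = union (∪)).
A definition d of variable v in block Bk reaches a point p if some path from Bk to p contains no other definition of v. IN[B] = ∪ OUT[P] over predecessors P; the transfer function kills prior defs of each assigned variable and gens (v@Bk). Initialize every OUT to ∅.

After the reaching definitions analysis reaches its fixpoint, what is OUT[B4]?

Fixpoint table:
  B0:  IN={c@B0, c@B2, f@B1}  OUT={c@B0, f@B1}
  B1:  IN={c@B0, c@B2, f@B1}  OUT={c@B0, c@B2, f@B1}
  B2:  IN={c@B0, c@B2, f@B1}  OUT={c@B2, f@B1}
  B3:  IN={c@B2, f@B1}  OUT={b@B3, c@B2, f@B1}
  B4:  IN={b@B3, c@B0, c@B2, f@B1}  OUT={b@B4, c@B0, c@B2, f@B1}

Merge at B4: IN[B4] = OUT[B0] ⊔ OUT[B2] ⊔ OUT[B3] = {b@B3, c@B0, c@B2, f@B1}
Applying B4's transfer function to that IN value gives OUT[B4] (row B4 above).

Answer: {b@B4, c@B0, c@B2, f@B1}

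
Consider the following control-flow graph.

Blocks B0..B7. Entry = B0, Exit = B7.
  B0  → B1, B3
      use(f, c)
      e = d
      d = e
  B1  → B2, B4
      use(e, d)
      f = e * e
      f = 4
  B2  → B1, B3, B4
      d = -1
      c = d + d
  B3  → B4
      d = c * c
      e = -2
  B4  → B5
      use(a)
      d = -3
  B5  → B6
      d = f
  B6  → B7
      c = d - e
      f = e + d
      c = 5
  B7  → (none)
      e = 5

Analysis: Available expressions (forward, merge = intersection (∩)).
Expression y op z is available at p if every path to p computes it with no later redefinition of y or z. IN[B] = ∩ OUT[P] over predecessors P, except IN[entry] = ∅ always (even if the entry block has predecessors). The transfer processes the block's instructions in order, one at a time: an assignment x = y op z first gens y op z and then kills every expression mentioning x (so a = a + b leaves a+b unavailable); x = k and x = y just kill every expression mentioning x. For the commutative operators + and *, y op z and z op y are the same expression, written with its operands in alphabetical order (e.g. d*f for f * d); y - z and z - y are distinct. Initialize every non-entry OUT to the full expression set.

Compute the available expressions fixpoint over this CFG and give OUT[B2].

Per-block solution:
  B0:  IN={}  OUT={}
  B1:  IN={}  OUT={e*e}
  B2:  IN={e*e}  OUT={d+d, e*e}
  B3:  IN={}  OUT={c*c}
  B4:  IN={}  OUT={}
  B5:  IN={}  OUT={}
  B6:  IN={}  OUT={d+e, d-e}
  B7:  IN={d+e, d-e}  OUT={}

Merge at B2: IN[B2] = OUT[B1] = {e*e}
Applying B2's transfer function to that IN value gives OUT[B2] (row B2 above).

Answer: {d+d, e*e}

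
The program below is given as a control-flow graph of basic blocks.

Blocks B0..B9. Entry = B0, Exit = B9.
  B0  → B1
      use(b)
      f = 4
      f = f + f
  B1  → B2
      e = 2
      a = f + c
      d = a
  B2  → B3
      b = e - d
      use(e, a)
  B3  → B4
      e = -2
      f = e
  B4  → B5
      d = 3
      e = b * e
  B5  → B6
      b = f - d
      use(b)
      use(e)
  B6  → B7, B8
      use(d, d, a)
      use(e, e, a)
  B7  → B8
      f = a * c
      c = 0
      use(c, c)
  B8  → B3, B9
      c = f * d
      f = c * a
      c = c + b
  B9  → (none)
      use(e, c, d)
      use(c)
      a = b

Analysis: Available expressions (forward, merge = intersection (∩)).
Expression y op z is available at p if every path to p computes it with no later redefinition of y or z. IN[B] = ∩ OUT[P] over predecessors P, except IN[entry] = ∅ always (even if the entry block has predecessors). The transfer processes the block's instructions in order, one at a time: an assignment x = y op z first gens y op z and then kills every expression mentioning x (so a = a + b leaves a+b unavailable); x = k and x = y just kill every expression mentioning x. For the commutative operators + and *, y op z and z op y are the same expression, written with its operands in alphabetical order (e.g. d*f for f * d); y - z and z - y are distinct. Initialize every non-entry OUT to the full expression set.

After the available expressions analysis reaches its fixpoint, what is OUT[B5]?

Fixpoint table:
  B0: | IN={} | OUT={}
  B1: | IN={} | OUT={c+f}
  B2: | IN={c+f} | OUT={c+f, e-d}
  B3: | IN={} | OUT={}
  B4: | IN={} | OUT={}
  B5: | IN={} | OUT={f-d}
  B6: | IN={f-d} | OUT={f-d}
  B7: | IN={f-d} | OUT={}
  B8: | IN={} | OUT={}
  B9: | IN={} | OUT={}

Merge at B5: IN[B5] = OUT[B4] = {}
Applying B5's transfer function to that IN value gives OUT[B5] (row B5 above).

Answer: {f-d}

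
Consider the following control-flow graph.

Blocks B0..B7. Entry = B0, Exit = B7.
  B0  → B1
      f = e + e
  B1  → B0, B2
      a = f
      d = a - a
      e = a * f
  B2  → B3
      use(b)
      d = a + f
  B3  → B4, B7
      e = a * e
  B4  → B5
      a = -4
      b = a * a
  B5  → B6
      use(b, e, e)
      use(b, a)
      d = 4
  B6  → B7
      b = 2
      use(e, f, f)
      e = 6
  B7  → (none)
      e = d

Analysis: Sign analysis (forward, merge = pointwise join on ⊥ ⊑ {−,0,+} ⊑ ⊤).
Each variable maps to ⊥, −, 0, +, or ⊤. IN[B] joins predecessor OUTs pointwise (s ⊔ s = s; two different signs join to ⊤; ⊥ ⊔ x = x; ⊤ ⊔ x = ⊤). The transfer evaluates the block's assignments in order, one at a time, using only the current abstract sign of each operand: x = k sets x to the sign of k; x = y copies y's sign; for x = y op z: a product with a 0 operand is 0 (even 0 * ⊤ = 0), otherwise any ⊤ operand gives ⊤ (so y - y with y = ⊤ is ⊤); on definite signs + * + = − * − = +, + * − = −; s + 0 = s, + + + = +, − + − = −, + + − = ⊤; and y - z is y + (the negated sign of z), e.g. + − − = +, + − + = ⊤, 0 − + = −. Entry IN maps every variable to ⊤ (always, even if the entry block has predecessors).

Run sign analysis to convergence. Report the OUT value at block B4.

Answer: {a: -, b: +, c: ⊤, d: ⊤, e: ⊤, f: ⊤}

Trace:
Per-block solution:
  B0: | IN=(all ⊤) | OUT=(all ⊤)
  B1: | IN=(all ⊤) | OUT=(all ⊤)
  B2: | IN=(all ⊤) | OUT=(all ⊤)
  B3: | IN=(all ⊤) | OUT=(all ⊤)
  B4: | IN=(all ⊤) | OUT={a:-, b:+; rest ⊤}
  B5: | IN={a:-, b:+; rest ⊤} | OUT={a:-, b:+, d:+; rest ⊤}
  B6: | IN={a:-, b:+, d:+; rest ⊤} | OUT={a:-, b:+, d:+, e:+; rest ⊤}
  B7: | IN=(all ⊤) | OUT=(all ⊤)

Merge at B4: IN[B4] = OUT[B3] = {a: ⊤, b: ⊤, c: ⊤, d: ⊤, e: ⊤, f: ⊤}
Applying B4's transfer function to that IN value gives OUT[B4] (row B4 above).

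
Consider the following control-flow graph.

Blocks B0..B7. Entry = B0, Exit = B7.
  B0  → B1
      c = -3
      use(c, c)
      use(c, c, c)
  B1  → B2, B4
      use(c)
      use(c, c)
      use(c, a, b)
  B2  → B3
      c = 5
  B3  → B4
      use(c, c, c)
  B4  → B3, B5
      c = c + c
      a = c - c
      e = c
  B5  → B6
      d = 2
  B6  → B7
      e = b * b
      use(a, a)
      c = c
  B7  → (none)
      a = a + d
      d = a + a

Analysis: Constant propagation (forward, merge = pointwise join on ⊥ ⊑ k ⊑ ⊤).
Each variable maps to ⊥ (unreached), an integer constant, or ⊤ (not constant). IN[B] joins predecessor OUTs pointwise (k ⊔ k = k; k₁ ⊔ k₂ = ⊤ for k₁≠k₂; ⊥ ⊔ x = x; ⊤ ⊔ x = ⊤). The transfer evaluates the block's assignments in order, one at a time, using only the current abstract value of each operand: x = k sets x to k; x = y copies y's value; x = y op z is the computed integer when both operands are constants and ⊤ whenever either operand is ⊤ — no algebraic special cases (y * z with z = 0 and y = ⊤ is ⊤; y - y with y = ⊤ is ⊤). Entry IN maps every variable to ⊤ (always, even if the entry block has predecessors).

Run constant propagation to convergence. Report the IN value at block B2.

Answer: {a: ⊤, b: ⊤, c: -3, d: ⊤, e: ⊤, f: ⊤}

Working:
Fixpoint table:
  B0:  IN=(all ⊤)  OUT={c:-3; rest ⊤}
  B1:  IN={c:-3; rest ⊤}  OUT={c:-3; rest ⊤}
  B2:  IN={c:-3; rest ⊤}  OUT={c:5; rest ⊤}
  B3:  IN=(all ⊤)  OUT=(all ⊤)
  B4:  IN=(all ⊤)  OUT=(all ⊤)
  B5:  IN=(all ⊤)  OUT={d:2; rest ⊤}
  B6:  IN={d:2; rest ⊤}  OUT={d:2; rest ⊤}
  B7:  IN={d:2; rest ⊤}  OUT=(all ⊤)

Merge at B2: IN[B2] = OUT[B1] = {a: ⊤, b: ⊤, c: -3, d: ⊤, e: ⊤, f: ⊤}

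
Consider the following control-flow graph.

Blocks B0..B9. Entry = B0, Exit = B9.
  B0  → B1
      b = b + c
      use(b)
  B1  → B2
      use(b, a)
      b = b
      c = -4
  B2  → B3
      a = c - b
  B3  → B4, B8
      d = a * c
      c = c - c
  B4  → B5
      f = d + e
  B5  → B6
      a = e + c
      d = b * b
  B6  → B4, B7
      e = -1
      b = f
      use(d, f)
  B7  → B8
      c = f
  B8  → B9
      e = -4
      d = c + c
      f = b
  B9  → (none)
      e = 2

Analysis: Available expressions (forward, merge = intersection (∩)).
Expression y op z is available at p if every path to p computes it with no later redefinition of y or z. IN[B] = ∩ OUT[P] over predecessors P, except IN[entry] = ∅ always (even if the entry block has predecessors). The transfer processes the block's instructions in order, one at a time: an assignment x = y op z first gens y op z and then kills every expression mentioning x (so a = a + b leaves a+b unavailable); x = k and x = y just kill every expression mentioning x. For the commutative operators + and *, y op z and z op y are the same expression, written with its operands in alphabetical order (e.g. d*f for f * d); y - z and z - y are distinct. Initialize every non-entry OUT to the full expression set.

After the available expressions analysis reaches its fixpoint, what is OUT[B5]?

Answer: {b*b, c+e}

Working:
Per-block solution:
  B0: | IN={} | OUT={}
  B1: | IN={} | OUT={}
  B2: | IN={} | OUT={c-b}
  B3: | IN={c-b} | OUT={}
  B4: | IN={} | OUT={d+e}
  B5: | IN={d+e} | OUT={b*b, c+e}
  B6: | IN={b*b, c+e} | OUT={}
  B7: | IN={} | OUT={}
  B8: | IN={} | OUT={c+c}
  B9: | IN={c+c} | OUT={c+c}

Merge at B5: IN[B5] = OUT[B4] = {d+e}
Applying B5's transfer function to that IN value gives OUT[B5] (row B5 above).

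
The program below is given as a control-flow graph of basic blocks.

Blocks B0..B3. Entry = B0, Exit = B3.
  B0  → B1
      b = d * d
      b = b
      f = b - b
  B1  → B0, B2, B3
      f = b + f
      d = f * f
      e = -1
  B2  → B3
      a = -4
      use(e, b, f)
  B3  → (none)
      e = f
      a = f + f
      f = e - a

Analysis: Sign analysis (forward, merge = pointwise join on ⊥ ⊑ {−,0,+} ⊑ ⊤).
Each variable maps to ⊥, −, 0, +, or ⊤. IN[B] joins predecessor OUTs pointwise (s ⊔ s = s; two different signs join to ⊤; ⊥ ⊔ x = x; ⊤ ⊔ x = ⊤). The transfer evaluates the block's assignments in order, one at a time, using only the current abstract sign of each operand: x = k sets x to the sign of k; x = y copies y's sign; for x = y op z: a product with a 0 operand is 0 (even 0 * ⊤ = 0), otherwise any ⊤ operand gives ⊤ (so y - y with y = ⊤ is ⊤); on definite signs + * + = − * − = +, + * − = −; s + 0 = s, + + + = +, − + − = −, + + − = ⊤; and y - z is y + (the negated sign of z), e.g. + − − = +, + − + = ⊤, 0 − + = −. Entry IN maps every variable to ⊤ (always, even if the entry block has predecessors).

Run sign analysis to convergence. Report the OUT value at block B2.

Fixpoint table:
  B0: | IN=(all ⊤) | OUT=(all ⊤)
  B1: | IN=(all ⊤) | OUT={e:-; rest ⊤}
  B2: | IN={e:-; rest ⊤} | OUT={a:-, e:-; rest ⊤}
  B3: | IN={e:-; rest ⊤} | OUT=(all ⊤)

Merge at B2: IN[B2] = OUT[B1] = {a: ⊤, b: ⊤, c: ⊤, d: ⊤, e: -, f: ⊤}
Applying B2's transfer function to that IN value gives OUT[B2] (row B2 above).

Answer: {a: -, b: ⊤, c: ⊤, d: ⊤, e: -, f: ⊤}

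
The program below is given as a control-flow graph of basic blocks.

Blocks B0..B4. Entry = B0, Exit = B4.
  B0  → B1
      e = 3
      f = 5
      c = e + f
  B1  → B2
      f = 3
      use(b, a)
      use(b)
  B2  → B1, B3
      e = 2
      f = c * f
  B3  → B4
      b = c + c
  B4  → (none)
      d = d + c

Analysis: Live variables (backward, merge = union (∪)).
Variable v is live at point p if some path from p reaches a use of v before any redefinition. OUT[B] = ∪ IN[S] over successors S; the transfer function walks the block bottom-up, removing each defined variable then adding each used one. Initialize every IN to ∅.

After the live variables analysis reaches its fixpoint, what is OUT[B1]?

Answer: {a, b, c, d, f}

Derivation:
Fixpoint table:
  B0:  IN={a, b, d}  OUT={a, b, c, d}
  B1:  IN={a, b, c, d}  OUT={a, b, c, d, f}
  B2:  IN={a, b, c, d, f}  OUT={a, b, c, d}
  B3:  IN={c, d}  OUT={c, d}
  B4:  IN={c, d}  OUT={}

Merge at B1: OUT[B1] = IN[B2] = {a, b, c, d, f}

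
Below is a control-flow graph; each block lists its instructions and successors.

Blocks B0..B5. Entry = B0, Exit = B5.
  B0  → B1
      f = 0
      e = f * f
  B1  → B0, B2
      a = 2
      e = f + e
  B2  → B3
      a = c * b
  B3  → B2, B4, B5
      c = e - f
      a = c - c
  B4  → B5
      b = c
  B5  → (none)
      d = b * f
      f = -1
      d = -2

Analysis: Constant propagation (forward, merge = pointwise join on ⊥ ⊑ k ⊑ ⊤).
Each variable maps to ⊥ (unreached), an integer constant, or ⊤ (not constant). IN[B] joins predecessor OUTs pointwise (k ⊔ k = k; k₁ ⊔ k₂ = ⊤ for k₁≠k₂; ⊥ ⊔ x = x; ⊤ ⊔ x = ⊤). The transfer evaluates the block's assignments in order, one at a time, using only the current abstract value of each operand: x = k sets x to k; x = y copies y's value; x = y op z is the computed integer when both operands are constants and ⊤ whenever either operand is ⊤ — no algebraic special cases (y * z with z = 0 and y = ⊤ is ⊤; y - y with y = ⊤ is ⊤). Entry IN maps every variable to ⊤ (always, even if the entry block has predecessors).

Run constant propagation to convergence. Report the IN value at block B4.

Answer: {a: 0, b: ⊤, c: 0, d: ⊤, e: 0, f: 0}

Trace:
Fixpoint table:
  B0:  IN=(all ⊤)  OUT={e:0, f:0; rest ⊤}
  B1:  IN={e:0, f:0; rest ⊤}  OUT={a:2, e:0, f:0; rest ⊤}
  B2:  IN={e:0, f:0; rest ⊤}  OUT={e:0, f:0; rest ⊤}
  B3:  IN={e:0, f:0; rest ⊤}  OUT={a:0, c:0, e:0, f:0; rest ⊤}
  B4:  IN={a:0, c:0, e:0, f:0; rest ⊤}  OUT={a:0, b:0, c:0, e:0, f:0; rest ⊤}
  B5:  IN={a:0, c:0, e:0, f:0; rest ⊤}  OUT={a:0, c:0, d:-2, e:0, f:-1; rest ⊤}

Merge at B4: IN[B4] = OUT[B3] = {a: 0, b: ⊤, c: 0, d: ⊤, e: 0, f: 0}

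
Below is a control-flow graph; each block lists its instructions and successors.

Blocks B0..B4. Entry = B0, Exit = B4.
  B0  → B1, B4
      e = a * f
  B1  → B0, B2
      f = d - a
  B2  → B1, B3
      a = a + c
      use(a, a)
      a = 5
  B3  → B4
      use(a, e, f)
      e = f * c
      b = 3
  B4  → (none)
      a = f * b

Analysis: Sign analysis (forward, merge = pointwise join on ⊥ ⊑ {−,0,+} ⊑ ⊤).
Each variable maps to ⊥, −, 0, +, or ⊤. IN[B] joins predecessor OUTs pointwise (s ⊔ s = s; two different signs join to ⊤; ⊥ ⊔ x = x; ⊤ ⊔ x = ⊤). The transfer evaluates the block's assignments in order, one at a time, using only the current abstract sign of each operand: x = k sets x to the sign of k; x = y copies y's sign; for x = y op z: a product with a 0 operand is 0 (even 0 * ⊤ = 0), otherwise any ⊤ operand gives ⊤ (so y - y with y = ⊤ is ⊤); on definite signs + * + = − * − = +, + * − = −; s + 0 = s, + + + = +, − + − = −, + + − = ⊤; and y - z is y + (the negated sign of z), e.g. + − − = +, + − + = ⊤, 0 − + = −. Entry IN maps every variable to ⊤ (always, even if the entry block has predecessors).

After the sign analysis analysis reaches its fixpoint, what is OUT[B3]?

Fixpoint table:
  B0: | IN=(all ⊤) | OUT=(all ⊤)
  B1: | IN=(all ⊤) | OUT=(all ⊤)
  B2: | IN=(all ⊤) | OUT={a:+; rest ⊤}
  B3: | IN={a:+; rest ⊤} | OUT={a:+, b:+; rest ⊤}
  B4: | IN=(all ⊤) | OUT=(all ⊤)

Merge at B3: IN[B3] = OUT[B2] = {a: +, b: ⊤, c: ⊤, d: ⊤, e: ⊤, f: ⊤}
Applying B3's transfer function to that IN value gives OUT[B3] (row B3 above).

Answer: {a: +, b: +, c: ⊤, d: ⊤, e: ⊤, f: ⊤}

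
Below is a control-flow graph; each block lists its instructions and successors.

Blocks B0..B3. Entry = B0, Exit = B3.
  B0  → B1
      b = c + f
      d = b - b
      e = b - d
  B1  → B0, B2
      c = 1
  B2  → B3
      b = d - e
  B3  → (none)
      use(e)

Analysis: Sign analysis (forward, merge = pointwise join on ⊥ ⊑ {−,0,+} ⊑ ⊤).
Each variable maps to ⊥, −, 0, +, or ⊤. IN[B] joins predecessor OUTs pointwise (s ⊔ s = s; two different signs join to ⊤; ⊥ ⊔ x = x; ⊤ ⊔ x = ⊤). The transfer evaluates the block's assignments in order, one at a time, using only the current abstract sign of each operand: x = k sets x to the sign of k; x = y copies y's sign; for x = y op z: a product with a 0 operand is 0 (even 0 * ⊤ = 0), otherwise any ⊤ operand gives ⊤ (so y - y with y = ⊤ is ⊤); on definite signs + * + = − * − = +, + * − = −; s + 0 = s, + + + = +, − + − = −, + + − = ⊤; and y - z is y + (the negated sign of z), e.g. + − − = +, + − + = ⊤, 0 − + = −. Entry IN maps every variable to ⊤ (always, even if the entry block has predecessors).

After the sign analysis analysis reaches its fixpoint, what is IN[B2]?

Answer: {a: ⊤, b: ⊤, c: +, d: ⊤, e: ⊤, f: ⊤}

Derivation:
Fixpoint table:
  B0:  IN=(all ⊤)  OUT=(all ⊤)
  B1:  IN=(all ⊤)  OUT={c:+; rest ⊤}
  B2:  IN={c:+; rest ⊤}  OUT={c:+; rest ⊤}
  B3:  IN={c:+; rest ⊤}  OUT={c:+; rest ⊤}

Merge at B2: IN[B2] = OUT[B1] = {a: ⊤, b: ⊤, c: +, d: ⊤, e: ⊤, f: ⊤}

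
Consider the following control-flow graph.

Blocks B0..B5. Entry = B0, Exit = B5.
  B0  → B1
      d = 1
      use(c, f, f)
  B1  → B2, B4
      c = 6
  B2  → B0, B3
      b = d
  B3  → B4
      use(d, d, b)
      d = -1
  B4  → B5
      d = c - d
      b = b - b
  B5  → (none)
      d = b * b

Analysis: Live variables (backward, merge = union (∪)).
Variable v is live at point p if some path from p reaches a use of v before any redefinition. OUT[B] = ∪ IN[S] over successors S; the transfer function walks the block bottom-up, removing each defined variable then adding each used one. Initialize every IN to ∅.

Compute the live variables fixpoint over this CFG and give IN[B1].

Answer: {b, d, f}

Trace:
Fixpoint table:
  B0: | IN={b, c, f} | OUT={b, d, f}
  B1: | IN={b, d, f} | OUT={b, c, d, f}
  B2: | IN={c, d, f} | OUT={b, c, d, f}
  B3: | IN={b, c, d} | OUT={b, c, d}
  B4: | IN={b, c, d} | OUT={b}
  B5: | IN={b} | OUT={}

Merge at B1: OUT[B1] = IN[B2] ⊔ IN[B4] = {b, c, d, f}
Applying B1's transfer function to that OUT value gives IN[B1] (row B1 above).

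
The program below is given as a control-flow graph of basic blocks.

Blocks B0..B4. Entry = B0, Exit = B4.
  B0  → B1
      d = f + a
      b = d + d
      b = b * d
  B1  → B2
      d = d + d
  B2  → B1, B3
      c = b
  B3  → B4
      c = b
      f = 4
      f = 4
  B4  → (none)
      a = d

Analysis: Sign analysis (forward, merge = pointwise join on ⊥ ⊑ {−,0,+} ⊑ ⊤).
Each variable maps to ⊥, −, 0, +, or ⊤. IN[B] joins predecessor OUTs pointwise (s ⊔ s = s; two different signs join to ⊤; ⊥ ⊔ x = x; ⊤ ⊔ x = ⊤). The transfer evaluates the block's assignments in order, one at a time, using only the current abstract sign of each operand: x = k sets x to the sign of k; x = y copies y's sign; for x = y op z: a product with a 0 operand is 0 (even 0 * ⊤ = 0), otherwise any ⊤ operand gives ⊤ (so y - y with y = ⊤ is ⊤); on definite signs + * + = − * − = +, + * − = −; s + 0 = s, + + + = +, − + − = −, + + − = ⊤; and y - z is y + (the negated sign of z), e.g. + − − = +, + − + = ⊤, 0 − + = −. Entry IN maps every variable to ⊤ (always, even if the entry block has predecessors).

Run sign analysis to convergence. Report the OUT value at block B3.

Answer: {a: ⊤, b: ⊤, c: ⊤, d: ⊤, e: ⊤, f: +}

Derivation:
Fixpoint table:
  B0: | IN=(all ⊤) | OUT=(all ⊤)
  B1: | IN=(all ⊤) | OUT=(all ⊤)
  B2: | IN=(all ⊤) | OUT=(all ⊤)
  B3: | IN=(all ⊤) | OUT={f:+; rest ⊤}
  B4: | IN={f:+; rest ⊤} | OUT={f:+; rest ⊤}

Merge at B3: IN[B3] = OUT[B2] = {a: ⊤, b: ⊤, c: ⊤, d: ⊤, e: ⊤, f: ⊤}
Applying B3's transfer function to that IN value gives OUT[B3] (row B3 above).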